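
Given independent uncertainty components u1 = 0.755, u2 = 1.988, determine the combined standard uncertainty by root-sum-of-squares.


uc = sqrt(0.755^2 + 1.988^2)
uc = sqrt(4.522169)
uc = 2.1265

2.1265


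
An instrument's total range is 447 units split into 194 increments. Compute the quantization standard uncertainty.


resolution = range / divisions
resolution = 447 / 194 = 2.3041237
u_res = resolution / (2*sqrt(3))
u_res = 2.3041237 / 3.4641016
u_res = 0.6651

0.6651


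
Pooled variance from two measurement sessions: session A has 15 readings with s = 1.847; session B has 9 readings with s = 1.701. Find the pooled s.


s_p = sqrt(((n1-1)*s1^2 + (n2-1)*s2^2) / (n1+n2-2))
numerator = (15-1)*1.847^2 + (9-1)*1.701^2 = 47.759726 + 23.147208 = 70.906934
denominator = 15 + 9 - 2 = 22
s_p^2 = 70.906934 / 22 = 3.2230425
s_p = sqrt(3.2230425) = 1.7953

1.7953


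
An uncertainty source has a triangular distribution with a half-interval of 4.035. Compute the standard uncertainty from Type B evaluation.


u_B = half_width / sqrt(6)
u_B = 4.035 / 2.4494897
u_B = 1.6473

1.6473


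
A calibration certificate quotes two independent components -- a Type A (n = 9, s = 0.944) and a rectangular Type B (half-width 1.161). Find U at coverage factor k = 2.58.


u_A = s / sqrt(n) = 0.944 / sqrt(9) = 0.31466667
u_B = half_width / sqrt(3) = 1.161 / sqrt(3) = 0.67030366
uc = sqrt(u_A^2 + u_B^2) = sqrt(0.31466667^2 + 0.67030366^2) = 0.74048775
U = k * uc = 2.58 * 0.74048775
U = 1.9105

1.9105


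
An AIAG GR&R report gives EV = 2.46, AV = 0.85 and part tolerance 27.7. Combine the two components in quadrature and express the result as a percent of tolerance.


GRR = sqrt(EV^2 + AV^2) = sqrt(2.46^2 + 0.85^2) = 2.6027101
%GRR = GRR / tol * 100 = 2.6027101 / 27.7 * 100
%GRR = 9.3961

9.3961


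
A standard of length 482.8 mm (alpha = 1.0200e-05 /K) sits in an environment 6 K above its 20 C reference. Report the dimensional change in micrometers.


dL = L * alpha * dT
= 482.8 * 1.0200e-05 * 6
= 0.0295474 mm
dL_um = 0.0295474 * 1000 = 29.5474 um

29.5474


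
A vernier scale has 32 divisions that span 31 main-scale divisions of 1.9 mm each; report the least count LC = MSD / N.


LC = MSD / n_div
= 1.9 / 32
= 0.0594

0.0594


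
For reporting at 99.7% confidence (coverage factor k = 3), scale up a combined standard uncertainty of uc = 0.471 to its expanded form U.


U = k * uc
U = 3 * 0.471
U = 1.4130

1.4130


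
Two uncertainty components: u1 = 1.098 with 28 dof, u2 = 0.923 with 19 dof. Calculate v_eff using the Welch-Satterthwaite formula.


uc = sqrt(u1^2 + u2^2) = sqrt(1.098^2 + 0.923^2) = 1.4344103
v_eff = uc^4 / (u1^4/v1 + u2^4/v2)
= 1.4344103^4 / (1.098^4/28 + 0.923^4/19)
= 4.2334417 / 0.090109142
v_eff = 46.9813

46.9813


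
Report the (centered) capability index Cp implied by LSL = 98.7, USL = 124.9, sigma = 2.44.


Cp = (USL - LSL) / (6 * sigma)
= (124.9 - 98.7) / (6 * 2.44)
= 26.2000 / 14.6400
= 1.7896

1.7896


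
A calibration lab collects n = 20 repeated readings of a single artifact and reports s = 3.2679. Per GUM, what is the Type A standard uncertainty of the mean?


u_A = s / sqrt(n)
u_A = 3.2679 / sqrt(20)
u_A = 3.2679 / 4.472136
u_A = 0.7307

0.7307


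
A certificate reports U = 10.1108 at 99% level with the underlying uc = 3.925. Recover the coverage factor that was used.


k = U / uc
k = 10.1108 / 3.925
k = 2.576

2.576


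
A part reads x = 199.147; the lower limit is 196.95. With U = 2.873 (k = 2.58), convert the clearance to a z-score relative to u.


u = U / k = 2.873 / 2.58 = 1.1135659
margin = |LSL - x| = |196.95 - 199.147| = 2.197
z = margin / u = 2.197 / 1.1135659
z = 1.9729

1.9729


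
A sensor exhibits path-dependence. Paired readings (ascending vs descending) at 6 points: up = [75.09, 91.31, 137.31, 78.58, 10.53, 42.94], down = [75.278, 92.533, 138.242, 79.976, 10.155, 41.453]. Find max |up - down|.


|75.09 - 75.278| = 0.1880
|91.31 - 92.533| = 1.2230
|137.31 - 138.242| = 0.9320
|78.58 - 79.976| = 1.3960
|10.53 - 10.155| = 0.3750
|42.94 - 41.453| = 1.4870
hysteresis = max(diffs) = 1.4870

1.4870


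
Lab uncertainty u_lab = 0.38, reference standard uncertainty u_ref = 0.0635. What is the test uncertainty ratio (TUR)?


TUR = u_lab / u_ref
= 0.38 / 0.0635
= 5.9843

5.9843


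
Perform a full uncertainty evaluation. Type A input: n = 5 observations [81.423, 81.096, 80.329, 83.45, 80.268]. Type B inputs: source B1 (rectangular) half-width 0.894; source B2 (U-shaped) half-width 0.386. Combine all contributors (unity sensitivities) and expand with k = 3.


mean = (81.423 + 81.096 + 80.329 + 83.45 + 80.268) / 5 = 81.3132
s = sqrt(sum((x - mean)^2)/(n-1)) = 1.2928881
u_A = s / sqrt(n) = 1.2928881 / sqrt(5) = 0.57819714
u_B1 = 0.894 / sqrt(3) = 0.51615114
u_B2 = 0.386 / sqrt(2) = 0.27294322
uc = sqrt(0.57819714^2 + 0.51615114^2 + 0.27294322^2) = 0.82171889
U = k * uc = 3 * 0.82171889
U = 2.4652

2.4652


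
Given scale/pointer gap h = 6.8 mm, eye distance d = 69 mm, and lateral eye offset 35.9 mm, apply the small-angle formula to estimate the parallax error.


error = h * offset / d
= 6.8 * 35.9 / 69
= 3.5380

3.5380


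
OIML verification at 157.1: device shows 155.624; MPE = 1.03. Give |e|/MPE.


e = indication - reference = 155.624 - 157.1 = -1.4760
|e| = 1.4760
ratio = |e| / MPE = 1.4760 / 1.03
ratio = 1.4330

1.4330


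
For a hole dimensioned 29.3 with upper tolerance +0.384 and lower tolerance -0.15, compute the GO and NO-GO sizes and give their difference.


GO = nominal - lower_tol (smallest hole = maximum material condition)
GO = 29.3 - 0.15 = 29.15
NO-GO = nominal + upper_tol (largest hole = least material condition)
NO-GO = 29.3 + 0.384 = 29.684
spread = NO-GO - GO = 29.684 - 29.15 = 0.5340

0.5340


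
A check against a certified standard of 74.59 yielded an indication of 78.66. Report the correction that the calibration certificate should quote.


Correction = standard - reading
= 74.59 - 78.66
= -4.0700

-4.0700


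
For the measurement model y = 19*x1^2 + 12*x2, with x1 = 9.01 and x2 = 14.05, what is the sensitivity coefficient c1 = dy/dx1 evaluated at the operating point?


y = 19*x1^2 + 12*x2
dy/dx1 = 2*19*x1
Evaluate at x1 = 9.01: c1 = 38 * 9.01
c1 = 342.3800

342.3800


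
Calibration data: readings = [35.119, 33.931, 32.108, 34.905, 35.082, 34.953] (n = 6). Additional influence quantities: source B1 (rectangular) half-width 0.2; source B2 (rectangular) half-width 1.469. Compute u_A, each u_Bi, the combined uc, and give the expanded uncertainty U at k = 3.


mean = (35.119 + 33.931 + 32.108 + 34.905 + 35.082 + 34.953) / 6 = 34.34966667
s = sqrt(sum((x - mean)^2)/(n-1)) = 1.1832957
u_A = s / sqrt(n) = 1.1832957 / sqrt(6) = 0.48307845
u_B1 = 0.2 / sqrt(3) = 0.11547005
u_B2 = 1.469 / sqrt(3) = 0.84812755
uc = sqrt(0.48307845^2 + 0.11547005^2 + 0.84812755^2) = 0.98286238
U = k * uc = 3 * 0.98286238
U = 2.9486

2.9486


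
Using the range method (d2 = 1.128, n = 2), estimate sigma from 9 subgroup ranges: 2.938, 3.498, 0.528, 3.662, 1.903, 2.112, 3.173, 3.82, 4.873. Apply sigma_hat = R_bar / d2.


R_bar = (2.938 + 3.498 + 0.528 + 3.662 + 1.903 + 2.112 + 3.173 + 3.82 + 4.873) / 9
R_bar = 26.507 / 9 = 2.9452222
sigma_hat = R_bar / d2 = 2.9452222 / 1.128 = 2.6110

2.6110


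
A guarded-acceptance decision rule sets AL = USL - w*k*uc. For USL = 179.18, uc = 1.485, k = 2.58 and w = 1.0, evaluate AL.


U = k * uc = 2.58 * 1.485 = 3.8313
guard band g = w * U = 1.0 * 3.8313 = 3.8313
AL = USL - g = 179.18 - 3.8313
AL = 175.3487

175.3487


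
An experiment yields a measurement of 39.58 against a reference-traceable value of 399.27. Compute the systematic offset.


Systematic error = measured - true
= 39.58 - 399.27
= -359.6900

-359.6900


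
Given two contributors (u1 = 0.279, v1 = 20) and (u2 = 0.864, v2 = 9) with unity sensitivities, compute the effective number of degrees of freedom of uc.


uc = sqrt(u1^2 + u2^2) = sqrt(0.279^2 + 0.864^2) = 0.90793006
v_eff = uc^4 / (u1^4/v1 + u2^4/v2)
= 0.90793006^4 / (0.279^4/20 + 0.864^4/9)
= 0.67953148 / 0.062220325
v_eff = 10.9214

10.9214


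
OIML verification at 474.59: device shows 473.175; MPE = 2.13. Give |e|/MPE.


e = indication - reference = 473.175 - 474.59 = -1.4150
|e| = 1.4150
ratio = |e| / MPE = 1.4150 / 2.13
ratio = 0.6643

0.6643


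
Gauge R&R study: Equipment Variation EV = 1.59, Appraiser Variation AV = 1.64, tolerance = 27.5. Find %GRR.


GRR = sqrt(EV^2 + AV^2) = sqrt(1.59^2 + 1.64^2) = 2.2842285
%GRR = GRR / tol * 100 = 2.2842285 / 27.5 * 100
%GRR = 8.3063

8.3063


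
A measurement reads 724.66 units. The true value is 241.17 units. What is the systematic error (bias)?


Systematic error = measured - true
= 724.66 - 241.17
= 483.4900

483.4900


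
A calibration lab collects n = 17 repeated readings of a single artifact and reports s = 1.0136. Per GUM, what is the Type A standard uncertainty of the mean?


u_A = s / sqrt(n)
u_A = 1.0136 / sqrt(17)
u_A = 1.0136 / 4.1231056
u_A = 0.2458

0.2458


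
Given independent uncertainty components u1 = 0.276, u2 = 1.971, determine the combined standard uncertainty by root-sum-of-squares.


uc = sqrt(0.276^2 + 1.971^2)
uc = sqrt(3.961017)
uc = 1.9902

1.9902


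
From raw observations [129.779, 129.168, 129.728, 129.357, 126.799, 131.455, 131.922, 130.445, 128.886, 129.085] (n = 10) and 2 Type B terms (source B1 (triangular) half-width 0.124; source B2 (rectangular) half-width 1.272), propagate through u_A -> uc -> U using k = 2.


mean = (129.779 + 129.168 + 129.728 + 129.357 + 126.799 + 131.455 + 131.922 + 130.445 + 128.886 + 129.085) / 10 = 129.6624
s = sqrt(sum((x - mean)^2)/(n-1)) = 1.4307153
u_A = s / sqrt(n) = 1.4307153 / sqrt(10) = 0.4524319
u_B1 = 0.124 / sqrt(6) = 0.050622788
u_B2 = 1.272 / sqrt(3) = 0.73438954
uc = sqrt(0.4524319^2 + 0.050622788^2 + 0.73438954^2) = 0.86405167
U = k * uc = 2 * 0.86405167
U = 1.7281

1.7281


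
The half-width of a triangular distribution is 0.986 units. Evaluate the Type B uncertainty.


u_B = half_width / sqrt(6)
u_B = 0.986 / 2.4494897
u_B = 0.4025

0.4025


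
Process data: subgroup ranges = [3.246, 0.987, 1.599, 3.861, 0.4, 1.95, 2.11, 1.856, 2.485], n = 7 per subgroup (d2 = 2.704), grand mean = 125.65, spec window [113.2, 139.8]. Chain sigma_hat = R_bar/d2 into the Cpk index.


R_bar = (3.246 + 0.987 + 1.599 + 3.861 + 0.4 + 1.95 + 2.11 + 1.856 + 2.485) / 9 = 2.0548889
sigma = R_bar / d2 = 2.0548889 / 2.704 = 0.75994412
Cp = (USL - LSL)/(6*sigma) = (139.8 - 113.2)/(6*0.75994412) = 5.8338
Cpu = (139.8 - 125.65)/(3*0.75994412) = 6.2066
Cpl = (125.65 - 113.2)/(3*0.75994412) = 5.4609
Cpk = min(Cpu, Cpl) = 5.4609

5.4609


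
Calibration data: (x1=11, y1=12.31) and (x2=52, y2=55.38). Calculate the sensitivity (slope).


slope = (y2 - y1) / (x2 - x1)
= (55.38 - 12.31) / (52 - 11)
= 43.0700 / 41
= 1.0505

1.0505


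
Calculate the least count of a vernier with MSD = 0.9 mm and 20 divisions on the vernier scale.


LC = MSD / n_div
= 0.9 / 20
= 0.0450

0.0450


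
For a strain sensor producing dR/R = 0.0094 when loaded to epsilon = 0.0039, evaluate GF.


GF = (dR/R) / epsilon
= 0.0094 / 0.0039
= 2.4103

2.4103


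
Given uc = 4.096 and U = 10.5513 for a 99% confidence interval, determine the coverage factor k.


k = U / uc
k = 10.5513 / 4.096
k = 2.576

2.576


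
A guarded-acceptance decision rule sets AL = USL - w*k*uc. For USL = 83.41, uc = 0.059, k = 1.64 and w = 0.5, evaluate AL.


U = k * uc = 1.64 * 0.059 = 0.09676
guard band g = w * U = 0.5 * 0.09676 = 0.04838
AL = USL - g = 83.41 - 0.04838
AL = 83.3616

83.3616


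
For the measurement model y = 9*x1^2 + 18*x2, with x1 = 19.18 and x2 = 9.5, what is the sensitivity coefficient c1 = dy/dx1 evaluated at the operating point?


y = 9*x1^2 + 18*x2
dy/dx1 = 2*9*x1
Evaluate at x1 = 19.18: c1 = 18 * 19.18
c1 = 345.2400

345.2400


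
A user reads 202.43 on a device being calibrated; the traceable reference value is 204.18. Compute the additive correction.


Correction = standard - reading
= 204.18 - 202.43
= 1.7500

1.7500


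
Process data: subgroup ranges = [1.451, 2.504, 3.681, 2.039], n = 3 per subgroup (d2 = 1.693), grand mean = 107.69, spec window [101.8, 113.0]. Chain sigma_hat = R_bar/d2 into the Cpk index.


R_bar = (1.451 + 2.504 + 3.681 + 2.039) / 4 = 2.41875
sigma = R_bar / d2 = 2.41875 / 1.693 = 1.4286769
Cp = (USL - LSL)/(6*sigma) = (113.0 - 101.8)/(6*1.4286769) = 1.3066
Cpu = (113.0 - 107.69)/(3*1.4286769) = 1.2389
Cpl = (107.69 - 101.8)/(3*1.4286769) = 1.3742
Cpk = min(Cpu, Cpl) = 1.2389

1.2389


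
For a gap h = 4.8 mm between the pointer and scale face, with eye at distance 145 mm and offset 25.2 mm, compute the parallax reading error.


error = h * offset / d
= 4.8 * 25.2 / 145
= 0.8342

0.8342


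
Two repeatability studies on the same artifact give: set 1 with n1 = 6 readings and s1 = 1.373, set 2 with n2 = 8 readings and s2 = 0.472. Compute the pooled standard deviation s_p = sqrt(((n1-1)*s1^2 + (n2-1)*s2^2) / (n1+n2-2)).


s_p = sqrt(((n1-1)*s1^2 + (n2-1)*s2^2) / (n1+n2-2))
numerator = (6-1)*1.373^2 + (8-1)*0.472^2 = 9.425645 + 1.559488 = 10.985133
denominator = 6 + 8 - 2 = 12
s_p^2 = 10.985133 / 12 = 0.91542775
s_p = sqrt(0.91542775) = 0.9568

0.9568


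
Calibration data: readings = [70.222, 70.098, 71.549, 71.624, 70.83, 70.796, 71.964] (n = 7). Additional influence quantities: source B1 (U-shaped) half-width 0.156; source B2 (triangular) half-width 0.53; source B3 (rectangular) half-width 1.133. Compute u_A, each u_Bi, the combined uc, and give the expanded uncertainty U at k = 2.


mean = (70.222 + 70.098 + 71.549 + 71.624 + 70.83 + 70.796 + 71.964) / 7 = 71.01185714
s = sqrt(sum((x - mean)^2)/(n-1)) = 0.71977923
u_A = s / sqrt(n) = 0.71977923 / sqrt(7) = 0.27205098
u_B1 = 0.156 / sqrt(2) = 0.11030866
u_B2 = 0.53 / sqrt(6) = 0.21637159
u_B3 = 1.133 / sqrt(3) = 0.65413785
uc = sqrt(0.27205098^2 + 0.11030866^2 + 0.21637159^2 + 0.65413785^2) = 0.74892772
U = k * uc = 2 * 0.74892772
U = 1.4979

1.4979


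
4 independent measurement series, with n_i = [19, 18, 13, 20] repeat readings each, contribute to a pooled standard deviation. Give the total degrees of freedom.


nu = sum_i (n_i - 1)
nu = ((19 - 1) + (18 - 1) + (13 - 1) + (20 - 1))
nu = 18 + 17 + 12 + 19
nu = 66

66


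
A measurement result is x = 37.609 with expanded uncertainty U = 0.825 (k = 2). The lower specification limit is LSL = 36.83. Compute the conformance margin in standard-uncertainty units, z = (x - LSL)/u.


u = U / k = 0.825 / 2 = 0.4125
margin = |LSL - x| = |36.83 - 37.609| = 0.779
z = margin / u = 0.779 / 0.4125
z = 1.8885

1.8885


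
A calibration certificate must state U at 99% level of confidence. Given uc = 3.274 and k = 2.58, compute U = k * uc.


U = k * uc
U = 2.58 * 3.274
U = 8.4469

8.4469


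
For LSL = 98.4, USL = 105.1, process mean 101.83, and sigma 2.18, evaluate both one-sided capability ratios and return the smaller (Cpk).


Cpu = (USL - mean) / (3*sigma) = (105.1 - 101.83) / (3*2.18) = 0.5000
Cpl = (mean - LSL) / (3*sigma) = (101.83 - 98.4) / (3*2.18) = 0.5245
Cpk = min(Cpu, Cpl) = 0.5000

0.5000


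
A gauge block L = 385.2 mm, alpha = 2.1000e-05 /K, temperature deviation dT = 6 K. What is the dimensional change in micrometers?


dL = L * alpha * dT
= 385.2 * 2.1000e-05 * 6
= 0.0485352 mm
dL_um = 0.0485352 * 1000 = 48.5352 um

48.5352


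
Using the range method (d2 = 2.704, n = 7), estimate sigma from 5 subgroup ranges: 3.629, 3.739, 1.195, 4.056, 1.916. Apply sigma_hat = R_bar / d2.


R_bar = (3.629 + 3.739 + 1.195 + 4.056 + 1.916) / 5
R_bar = 14.535 / 5 = 2.907
sigma_hat = R_bar / d2 = 2.907 / 2.704 = 1.0751

1.0751


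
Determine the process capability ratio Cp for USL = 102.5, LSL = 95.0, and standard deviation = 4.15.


Cp = (USL - LSL) / (6 * sigma)
= (102.5 - 95.0) / (6 * 4.15)
= 7.5000 / 24.9000
= 0.3012

0.3012


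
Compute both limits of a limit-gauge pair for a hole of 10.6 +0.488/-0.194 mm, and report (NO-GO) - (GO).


GO = nominal - lower_tol (smallest hole = maximum material condition)
GO = 10.6 - 0.194 = 10.406
NO-GO = nominal + upper_tol (largest hole = least material condition)
NO-GO = 10.6 + 0.488 = 11.088
spread = NO-GO - GO = 11.088 - 10.406 = 0.6820

0.6820


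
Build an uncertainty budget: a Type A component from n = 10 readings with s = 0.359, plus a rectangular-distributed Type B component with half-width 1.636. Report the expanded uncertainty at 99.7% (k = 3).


u_A = s / sqrt(n) = 0.359 / sqrt(10) = 0.11352577
u_B = half_width / sqrt(3) = 1.636 / sqrt(3) = 0.94454504
uc = sqrt(u_A^2 + u_B^2) = sqrt(0.11352577^2 + 0.94454504^2) = 0.95134296
U = k * uc = 3 * 0.95134296
U = 2.8540

2.8540


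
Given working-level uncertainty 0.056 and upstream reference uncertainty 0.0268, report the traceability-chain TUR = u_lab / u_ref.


TUR = u_lab / u_ref
= 0.056 / 0.0268
= 2.0896

2.0896


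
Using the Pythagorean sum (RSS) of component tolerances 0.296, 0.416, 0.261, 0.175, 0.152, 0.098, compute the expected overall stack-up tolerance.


RSS = sqrt(0.296^2 + 0.416^2 + 0.261^2 + 0.175^2 + 0.152^2 + 0.098^2)
= sqrt(0.392126)
= 0.6262

0.6262


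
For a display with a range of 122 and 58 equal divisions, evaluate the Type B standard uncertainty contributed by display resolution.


resolution = range / divisions
resolution = 122 / 58 = 2.1034483
u_res = resolution / (2*sqrt(3))
u_res = 2.1034483 / 3.4641016
u_res = 0.6072

0.6072


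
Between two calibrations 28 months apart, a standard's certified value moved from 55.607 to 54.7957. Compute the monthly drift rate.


rate = (v2 - v1) / months
= (54.7957 - 55.607) / 28
= -0.8113 / 28
= -0.0290

-0.0290


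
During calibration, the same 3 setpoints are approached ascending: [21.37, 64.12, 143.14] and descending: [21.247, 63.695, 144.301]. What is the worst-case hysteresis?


|21.37 - 21.247| = 0.1230
|64.12 - 63.695| = 0.4250
|143.14 - 144.301| = 1.1610
hysteresis = max(diffs) = 1.1610

1.1610


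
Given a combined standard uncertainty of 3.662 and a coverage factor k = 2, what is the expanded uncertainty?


U = k * uc
U = 2 * 3.662
U = 7.3240

7.3240


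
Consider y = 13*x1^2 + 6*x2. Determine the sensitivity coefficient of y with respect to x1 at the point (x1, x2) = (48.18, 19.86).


y = 13*x1^2 + 6*x2
dy/dx1 = 2*13*x1
Evaluate at x1 = 48.18: c1 = 26 * 48.18
c1 = 1252.6800

1252.6800


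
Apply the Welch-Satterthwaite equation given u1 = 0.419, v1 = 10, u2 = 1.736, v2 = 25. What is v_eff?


uc = sqrt(u1^2 + u2^2) = sqrt(0.419^2 + 1.736^2) = 1.7858491
v_eff = uc^4 / (u1^4/v1 + u2^4/v2)
= 1.7858491^4 / (0.419^4/10 + 1.736^4/25)
= 10.17136 / 0.36637671
v_eff = 27.7620

27.7620


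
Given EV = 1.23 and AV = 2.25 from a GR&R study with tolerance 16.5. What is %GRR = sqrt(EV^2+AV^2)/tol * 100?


GRR = sqrt(EV^2 + AV^2) = sqrt(1.23^2 + 2.25^2) = 2.5642543
%GRR = GRR / tol * 100 = 2.5642543 / 16.5 * 100
%GRR = 15.5409

15.5409


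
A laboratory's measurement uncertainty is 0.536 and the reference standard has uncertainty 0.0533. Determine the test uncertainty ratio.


TUR = u_lab / u_ref
= 0.536 / 0.0533
= 10.0563

10.0563


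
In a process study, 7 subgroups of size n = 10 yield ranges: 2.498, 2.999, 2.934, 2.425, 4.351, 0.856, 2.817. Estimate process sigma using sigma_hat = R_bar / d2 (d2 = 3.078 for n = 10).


R_bar = (2.498 + 2.999 + 2.934 + 2.425 + 4.351 + 0.856 + 2.817) / 7
R_bar = 18.88 / 7 = 2.6971429
sigma_hat = R_bar / d2 = 2.6971429 / 3.078 = 0.8763

0.8763


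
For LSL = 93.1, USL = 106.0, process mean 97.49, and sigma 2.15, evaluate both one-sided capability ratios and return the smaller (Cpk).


Cpu = (USL - mean) / (3*sigma) = (106.0 - 97.49) / (3*2.15) = 1.3194
Cpl = (mean - LSL) / (3*sigma) = (97.49 - 93.1) / (3*2.15) = 0.6806
Cpk = min(Cpu, Cpl) = 0.6806

0.6806


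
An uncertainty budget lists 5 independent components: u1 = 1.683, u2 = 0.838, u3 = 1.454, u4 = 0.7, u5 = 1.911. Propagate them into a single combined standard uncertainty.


uc = sqrt(1.683^2 + 0.838^2 + 1.454^2 + 0.7^2 + 1.911^2)
uc = sqrt(9.79077)
uc = 3.1290

3.1290


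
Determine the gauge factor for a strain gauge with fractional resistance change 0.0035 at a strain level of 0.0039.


GF = (dR/R) / epsilon
= 0.0035 / 0.0039
= 0.8974

0.8974


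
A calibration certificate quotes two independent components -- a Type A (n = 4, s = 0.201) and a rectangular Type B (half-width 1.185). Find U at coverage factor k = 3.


u_A = s / sqrt(n) = 0.201 / sqrt(4) = 0.1005
u_B = half_width / sqrt(3) = 1.185 / sqrt(3) = 0.68416007
uc = sqrt(u_A^2 + u_B^2) = sqrt(0.1005^2 + 0.68416007^2) = 0.69150217
U = k * uc = 3 * 0.69150217
U = 2.0745

2.0745


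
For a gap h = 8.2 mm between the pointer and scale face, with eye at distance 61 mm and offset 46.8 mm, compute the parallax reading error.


error = h * offset / d
= 8.2 * 46.8 / 61
= 6.2911

6.2911


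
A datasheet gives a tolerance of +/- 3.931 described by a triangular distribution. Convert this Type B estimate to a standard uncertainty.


u_B = half_width / sqrt(6)
u_B = 3.931 / 2.4494897
u_B = 1.6048

1.6048


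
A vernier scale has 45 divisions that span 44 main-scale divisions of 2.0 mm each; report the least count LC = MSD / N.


LC = MSD / n_div
= 2.0 / 45
= 0.0444

0.0444


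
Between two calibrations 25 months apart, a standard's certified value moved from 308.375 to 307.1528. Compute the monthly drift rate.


rate = (v2 - v1) / months
= (307.1528 - 308.375) / 25
= -1.2222 / 25
= -0.0489

-0.0489


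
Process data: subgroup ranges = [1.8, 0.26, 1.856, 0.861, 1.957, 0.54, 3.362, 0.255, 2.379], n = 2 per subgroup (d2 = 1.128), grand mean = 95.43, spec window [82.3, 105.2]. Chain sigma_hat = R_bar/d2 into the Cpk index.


R_bar = (1.8 + 0.26 + 1.856 + 0.861 + 1.957 + 0.54 + 3.362 + 0.255 + 2.379) / 9 = 1.4744444
sigma = R_bar / d2 = 1.4744444 / 1.128 = 1.3071316
Cp = (USL - LSL)/(6*sigma) = (105.2 - 82.3)/(6*1.3071316) = 2.9199
Cpu = (105.2 - 95.43)/(3*1.3071316) = 2.4915
Cpl = (95.43 - 82.3)/(3*1.3071316) = 3.3483
Cpk = min(Cpu, Cpl) = 2.4915

2.4915


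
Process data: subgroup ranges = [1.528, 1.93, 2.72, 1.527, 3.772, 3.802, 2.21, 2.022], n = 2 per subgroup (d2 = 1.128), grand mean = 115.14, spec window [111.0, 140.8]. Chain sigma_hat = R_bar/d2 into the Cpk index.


R_bar = (1.528 + 1.93 + 2.72 + 1.527 + 3.772 + 3.802 + 2.21 + 2.022) / 8 = 2.438875
sigma = R_bar / d2 = 2.438875 / 1.128 = 2.1621232
Cp = (USL - LSL)/(6*sigma) = (140.8 - 111.0)/(6*2.1621232) = 2.2971
Cpu = (140.8 - 115.14)/(3*2.1621232) = 3.9560
Cpl = (115.14 - 111.0)/(3*2.1621232) = 0.6383
Cpk = min(Cpu, Cpl) = 0.6383

0.6383


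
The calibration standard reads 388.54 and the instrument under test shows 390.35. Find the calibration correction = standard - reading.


Correction = standard - reading
= 388.54 - 390.35
= -1.8100

-1.8100


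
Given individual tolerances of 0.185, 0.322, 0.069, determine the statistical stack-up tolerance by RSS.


RSS = sqrt(0.185^2 + 0.322^2 + 0.069^2)
= sqrt(0.14267)
= 0.3777

0.3777


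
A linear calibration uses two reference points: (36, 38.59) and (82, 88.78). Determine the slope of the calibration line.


slope = (y2 - y1) / (x2 - x1)
= (88.78 - 38.59) / (82 - 36)
= 50.1900 / 46
= 1.0911

1.0911


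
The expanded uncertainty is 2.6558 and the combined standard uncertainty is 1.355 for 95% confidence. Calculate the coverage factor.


k = U / uc
k = 2.6558 / 1.355
k = 1.96

1.96


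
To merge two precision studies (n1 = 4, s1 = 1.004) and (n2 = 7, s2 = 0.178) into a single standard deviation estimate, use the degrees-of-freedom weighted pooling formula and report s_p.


s_p = sqrt(((n1-1)*s1^2 + (n2-1)*s2^2) / (n1+n2-2))
numerator = (4-1)*1.004^2 + (7-1)*0.178^2 = 3.024048 + 0.190104 = 3.214152
denominator = 4 + 7 - 2 = 9
s_p^2 = 3.214152 / 9 = 0.357128
s_p = sqrt(0.357128) = 0.5976

0.5976


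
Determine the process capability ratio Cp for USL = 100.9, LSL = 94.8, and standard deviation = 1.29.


Cp = (USL - LSL) / (6 * sigma)
= (100.9 - 94.8) / (6 * 1.29)
= 6.1000 / 7.7400
= 0.7881

0.7881


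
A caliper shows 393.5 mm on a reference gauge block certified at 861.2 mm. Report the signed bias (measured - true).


Systematic error = measured - true
= 393.5 - 861.2
= -467.7000

-467.7000


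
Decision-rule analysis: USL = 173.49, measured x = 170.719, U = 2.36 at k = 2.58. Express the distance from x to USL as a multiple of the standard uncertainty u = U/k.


u = U / k = 2.36 / 2.58 = 0.91472868
margin = |USL - x| = |173.49 - 170.719| = 2.771
z = margin / u = 2.771 / 0.91472868
z = 3.0293

3.0293


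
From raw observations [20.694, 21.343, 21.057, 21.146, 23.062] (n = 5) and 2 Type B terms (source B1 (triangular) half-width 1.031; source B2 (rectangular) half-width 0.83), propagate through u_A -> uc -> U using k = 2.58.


mean = (20.694 + 21.343 + 21.057 + 21.146 + 23.062) / 5 = 21.4604
s = sqrt(sum((x - mean)^2)/(n-1)) = 0.92572312
u_A = s / sqrt(n) = 0.92572312 / sqrt(5) = 0.41399596
u_B1 = 1.031 / sqrt(6) = 0.42090399
u_B2 = 0.83 / sqrt(3) = 0.47920072
uc = sqrt(0.41399596^2 + 0.42090399^2 + 0.47920072^2) = 0.76038553
U = k * uc = 2.58 * 0.76038553
U = 1.9618

1.9618


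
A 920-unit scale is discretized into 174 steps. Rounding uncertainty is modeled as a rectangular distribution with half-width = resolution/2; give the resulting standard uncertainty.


resolution = range / divisions
resolution = 920 / 174 = 5.2873563
u_res = resolution / (2*sqrt(3))
u_res = 5.2873563 / 3.4641016
u_res = 1.5263

1.5263


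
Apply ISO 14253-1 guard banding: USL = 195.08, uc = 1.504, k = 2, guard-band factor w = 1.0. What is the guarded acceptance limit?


U = k * uc = 2 * 1.504 = 3.008
guard band g = w * U = 1.0 * 3.008 = 3.008
AL = USL - g = 195.08 - 3.008
AL = 192.0720

192.0720


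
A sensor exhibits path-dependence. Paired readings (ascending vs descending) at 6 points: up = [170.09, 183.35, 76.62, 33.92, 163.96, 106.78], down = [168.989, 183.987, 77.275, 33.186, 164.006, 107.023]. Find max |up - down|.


|170.09 - 168.989| = 1.1010
|183.35 - 183.987| = 0.6370
|76.62 - 77.275| = 0.6550
|33.92 - 33.186| = 0.7340
|163.96 - 164.006| = 0.0460
|106.78 - 107.023| = 0.2430
hysteresis = max(diffs) = 1.1010

1.1010


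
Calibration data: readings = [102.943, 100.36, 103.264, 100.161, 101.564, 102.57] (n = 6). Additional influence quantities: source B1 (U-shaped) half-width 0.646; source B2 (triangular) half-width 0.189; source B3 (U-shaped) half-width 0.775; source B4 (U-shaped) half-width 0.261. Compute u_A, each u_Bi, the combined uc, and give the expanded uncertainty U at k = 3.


mean = (102.943 + 100.36 + 103.264 + 100.161 + 101.564 + 102.57) / 6 = 101.8103333
s = sqrt(sum((x - mean)^2)/(n-1)) = 1.3309862
u_A = s / sqrt(n) = 1.3309862 / sqrt(6) = 0.54337284
u_B1 = 0.646 / sqrt(2) = 0.45679098
u_B2 = 0.189 / sqrt(6) = 0.077158927
u_B3 = 0.775 / sqrt(2) = 0.54800776
u_B4 = 0.261 / sqrt(2) = 0.18455487
uc = sqrt(0.54337284^2 + 0.45679098^2 + 0.077158927^2 + 0.54800776^2 + 0.18455487^2) = 0.91882455
U = k * uc = 3 * 0.91882455
U = 2.7565

2.7565


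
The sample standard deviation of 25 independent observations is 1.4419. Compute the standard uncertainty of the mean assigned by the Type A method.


u_A = s / sqrt(n)
u_A = 1.4419 / sqrt(25)
u_A = 1.4419 / 5
u_A = 0.2884

0.2884


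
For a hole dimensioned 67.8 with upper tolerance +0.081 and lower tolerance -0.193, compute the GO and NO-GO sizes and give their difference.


GO = nominal - lower_tol (smallest hole = maximum material condition)
GO = 67.8 - 0.193 = 67.607
NO-GO = nominal + upper_tol (largest hole = least material condition)
NO-GO = 67.8 + 0.081 = 67.881
spread = NO-GO - GO = 67.881 - 67.607 = 0.2740

0.2740


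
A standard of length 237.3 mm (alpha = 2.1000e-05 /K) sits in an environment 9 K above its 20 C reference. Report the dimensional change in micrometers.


dL = L * alpha * dT
= 237.3 * 2.1000e-05 * 9
= 0.0448497 mm
dL_um = 0.0448497 * 1000 = 44.8497 um

44.8497


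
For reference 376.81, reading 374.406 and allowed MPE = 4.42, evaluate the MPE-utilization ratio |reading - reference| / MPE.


e = indication - reference = 374.406 - 376.81 = -2.4040
|e| = 2.4040
ratio = |e| / MPE = 2.4040 / 4.42
ratio = 0.5439

0.5439


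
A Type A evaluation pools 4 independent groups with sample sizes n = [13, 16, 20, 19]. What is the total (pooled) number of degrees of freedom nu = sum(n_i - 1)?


nu = sum_i (n_i - 1)
nu = ((13 - 1) + (16 - 1) + (20 - 1) + (19 - 1))
nu = 12 + 15 + 19 + 18
nu = 64

64


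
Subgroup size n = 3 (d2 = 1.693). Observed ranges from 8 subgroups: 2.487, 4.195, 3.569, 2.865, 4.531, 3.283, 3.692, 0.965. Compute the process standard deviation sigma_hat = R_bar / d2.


R_bar = (2.487 + 4.195 + 3.569 + 2.865 + 4.531 + 3.283 + 3.692 + 0.965) / 8
R_bar = 25.587 / 8 = 3.198375
sigma_hat = R_bar / d2 = 3.198375 / 1.693 = 1.8892

1.8892


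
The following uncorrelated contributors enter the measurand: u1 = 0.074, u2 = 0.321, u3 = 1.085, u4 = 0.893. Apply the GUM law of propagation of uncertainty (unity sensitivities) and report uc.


uc = sqrt(0.074^2 + 0.321^2 + 1.085^2 + 0.893^2)
uc = sqrt(2.083191)
uc = 1.4433

1.4433


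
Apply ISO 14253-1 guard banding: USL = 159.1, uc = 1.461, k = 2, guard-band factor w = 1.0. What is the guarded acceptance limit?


U = k * uc = 2 * 1.461 = 2.922
guard band g = w * U = 1.0 * 2.922 = 2.922
AL = USL - g = 159.1 - 2.922
AL = 156.1780

156.1780


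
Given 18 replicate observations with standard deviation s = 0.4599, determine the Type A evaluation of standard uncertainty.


u_A = s / sqrt(n)
u_A = 0.4599 / sqrt(18)
u_A = 0.4599 / 4.2426407
u_A = 0.1084

0.1084


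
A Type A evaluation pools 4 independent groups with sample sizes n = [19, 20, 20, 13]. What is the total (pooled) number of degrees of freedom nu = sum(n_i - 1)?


nu = sum_i (n_i - 1)
nu = ((19 - 1) + (20 - 1) + (20 - 1) + (13 - 1))
nu = 18 + 19 + 19 + 12
nu = 68

68


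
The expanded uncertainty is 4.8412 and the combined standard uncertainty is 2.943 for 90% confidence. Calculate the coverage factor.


k = U / uc
k = 4.8412 / 2.943
k = 1.645

1.645


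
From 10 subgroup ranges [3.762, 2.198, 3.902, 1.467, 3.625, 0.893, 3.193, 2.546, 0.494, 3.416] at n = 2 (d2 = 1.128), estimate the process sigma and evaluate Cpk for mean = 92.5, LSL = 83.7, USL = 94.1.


R_bar = (3.762 + 2.198 + 3.902 + 1.467 + 3.625 + 0.893 + 3.193 + 2.546 + 0.494 + 3.416) / 10 = 2.5496
sigma = R_bar / d2 = 2.5496 / 1.128 = 2.2602837
Cp = (USL - LSL)/(6*sigma) = (94.1 - 83.7)/(6*2.2602837) = 0.7669
Cpu = (94.1 - 92.5)/(3*2.2602837) = 0.2360
Cpl = (92.5 - 83.7)/(3*2.2602837) = 1.2978
Cpk = min(Cpu, Cpl) = 0.2360

0.2360


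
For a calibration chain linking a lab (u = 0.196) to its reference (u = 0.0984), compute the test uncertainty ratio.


TUR = u_lab / u_ref
= 0.196 / 0.0984
= 1.9919

1.9919


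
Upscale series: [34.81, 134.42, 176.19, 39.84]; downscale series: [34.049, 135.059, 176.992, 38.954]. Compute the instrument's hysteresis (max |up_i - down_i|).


|34.81 - 34.049| = 0.7610
|134.42 - 135.059| = 0.6390
|176.19 - 176.992| = 0.8020
|39.84 - 38.954| = 0.8860
hysteresis = max(diffs) = 0.8860

0.8860


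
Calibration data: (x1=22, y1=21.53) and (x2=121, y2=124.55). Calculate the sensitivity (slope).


slope = (y2 - y1) / (x2 - x1)
= (124.55 - 21.53) / (121 - 22)
= 103.0200 / 99
= 1.0406

1.0406


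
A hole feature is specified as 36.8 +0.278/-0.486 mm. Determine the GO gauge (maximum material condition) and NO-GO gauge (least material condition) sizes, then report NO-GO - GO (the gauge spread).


GO = nominal - lower_tol (smallest hole = maximum material condition)
GO = 36.8 - 0.486 = 36.314
NO-GO = nominal + upper_tol (largest hole = least material condition)
NO-GO = 36.8 + 0.278 = 37.078
spread = NO-GO - GO = 37.078 - 36.314 = 0.7640

0.7640


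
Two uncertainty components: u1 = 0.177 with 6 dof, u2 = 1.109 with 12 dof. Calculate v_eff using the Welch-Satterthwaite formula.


uc = sqrt(u1^2 + u2^2) = sqrt(0.177^2 + 1.109^2) = 1.1230361
v_eff = uc^4 / (u1^4/v1 + u2^4/v2)
= 1.1230361^4 / (0.177^4/6 + 1.109^4/12)
= 1.5906509 / 0.12621419
v_eff = 12.6028

12.6028


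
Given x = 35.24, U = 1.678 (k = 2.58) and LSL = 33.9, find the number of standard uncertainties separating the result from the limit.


u = U / k = 1.678 / 2.58 = 0.6503876
margin = |LSL - x| = |33.9 - 35.24| = 1.34
z = margin / u = 1.34 / 0.6503876
z = 2.0603

2.0603


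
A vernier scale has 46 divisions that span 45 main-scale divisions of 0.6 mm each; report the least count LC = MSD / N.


LC = MSD / n_div
= 0.6 / 46
= 0.0130

0.0130


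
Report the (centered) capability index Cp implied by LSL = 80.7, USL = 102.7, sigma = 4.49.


Cp = (USL - LSL) / (6 * sigma)
= (102.7 - 80.7) / (6 * 4.49)
= 22.0000 / 26.9400
= 0.8166

0.8166


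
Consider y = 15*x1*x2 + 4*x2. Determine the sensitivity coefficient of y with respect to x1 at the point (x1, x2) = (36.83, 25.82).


y = 15*x1*x2 + 4*x2
dy/dx1 = 15*x2
Evaluate at x2 = 25.82: c1 = 15 * 25.82
c1 = 387.3000

387.3000


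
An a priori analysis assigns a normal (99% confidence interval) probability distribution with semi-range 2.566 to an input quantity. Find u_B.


u_B = half_width / 2.576
u_B = 2.566 / 2.576
u_B = 0.9961

0.9961


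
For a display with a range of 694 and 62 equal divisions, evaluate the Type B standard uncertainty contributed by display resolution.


resolution = range / divisions
resolution = 694 / 62 = 11.193548
u_res = resolution / (2*sqrt(3))
u_res = 11.193548 / 3.4641016
u_res = 3.2313

3.2313


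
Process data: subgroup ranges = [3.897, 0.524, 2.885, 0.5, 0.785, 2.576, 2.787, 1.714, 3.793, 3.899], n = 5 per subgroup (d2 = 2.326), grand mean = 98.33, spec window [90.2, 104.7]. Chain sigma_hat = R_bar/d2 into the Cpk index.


R_bar = (3.897 + 0.524 + 2.885 + 0.5 + 0.785 + 2.576 + 2.787 + 1.714 + 3.793 + 3.899) / 10 = 2.336
sigma = R_bar / d2 = 2.336 / 2.326 = 1.0042992
Cp = (USL - LSL)/(6*sigma) = (104.7 - 90.2)/(6*1.0042992) = 2.4063
Cpu = (104.7 - 98.33)/(3*1.0042992) = 2.1142
Cpl = (98.33 - 90.2)/(3*1.0042992) = 2.6984
Cpk = min(Cpu, Cpl) = 2.1142

2.1142


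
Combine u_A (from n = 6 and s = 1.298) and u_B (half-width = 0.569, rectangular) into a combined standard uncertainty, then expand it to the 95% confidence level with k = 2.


u_A = s / sqrt(n) = 1.298 / sqrt(6) = 0.52990628
u_B = half_width / sqrt(3) = 0.569 / sqrt(3) = 0.3285123
uc = sqrt(u_A^2 + u_B^2) = sqrt(0.52990628^2 + 0.3285123^2) = 0.62347494
U = k * uc = 2 * 0.62347494
U = 1.2469

1.2469


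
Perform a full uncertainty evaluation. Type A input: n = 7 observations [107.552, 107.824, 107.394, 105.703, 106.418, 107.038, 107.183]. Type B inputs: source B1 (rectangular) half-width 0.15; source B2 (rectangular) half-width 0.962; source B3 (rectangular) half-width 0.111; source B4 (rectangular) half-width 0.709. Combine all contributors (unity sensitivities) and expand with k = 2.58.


mean = (107.552 + 107.824 + 107.394 + 105.703 + 106.418 + 107.038 + 107.183) / 7 = 107.016
s = sqrt(sum((x - mean)^2)/(n-1)) = 0.7294964
u_A = s / sqrt(n) = 0.7294964 / sqrt(7) = 0.27572372
u_B1 = 0.15 / sqrt(3) = 0.08660254
u_B2 = 0.962 / sqrt(3) = 0.55541096
u_B3 = 0.111 / sqrt(3) = 0.06408588
u_B4 = 0.709 / sqrt(3) = 0.40934134
uc = sqrt(0.27572372^2 + 0.08660254^2 + 0.55541096^2 + 0.06408588^2 + 0.40934134^2) = 0.75078108
U = k * uc = 2.58 * 0.75078108
U = 1.9370

1.9370


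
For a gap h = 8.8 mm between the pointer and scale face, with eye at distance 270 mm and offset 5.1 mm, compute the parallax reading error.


error = h * offset / d
= 8.8 * 5.1 / 270
= 0.1662

0.1662


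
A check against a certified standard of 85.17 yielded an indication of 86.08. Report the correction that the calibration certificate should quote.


Correction = standard - reading
= 85.17 - 86.08
= -0.9100

-0.9100


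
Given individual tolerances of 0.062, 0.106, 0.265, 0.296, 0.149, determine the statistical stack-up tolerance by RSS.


RSS = sqrt(0.062^2 + 0.106^2 + 0.265^2 + 0.296^2 + 0.149^2)
= sqrt(0.195122)
= 0.4417

0.4417


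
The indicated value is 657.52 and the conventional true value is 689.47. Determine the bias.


Systematic error = measured - true
= 657.52 - 689.47
= -31.9500

-31.9500


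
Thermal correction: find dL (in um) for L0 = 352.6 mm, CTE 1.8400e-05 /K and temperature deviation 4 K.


dL = L * alpha * dT
= 352.6 * 1.8400e-05 * 4
= 0.0259514 mm
dL_um = 0.0259514 * 1000 = 25.9514 um

25.9514


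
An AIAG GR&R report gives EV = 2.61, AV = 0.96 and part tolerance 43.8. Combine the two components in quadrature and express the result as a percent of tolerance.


GRR = sqrt(EV^2 + AV^2) = sqrt(2.61^2 + 0.96^2) = 2.7809531
%GRR = GRR / tol * 100 = 2.7809531 / 43.8 * 100
%GRR = 6.3492

6.3492


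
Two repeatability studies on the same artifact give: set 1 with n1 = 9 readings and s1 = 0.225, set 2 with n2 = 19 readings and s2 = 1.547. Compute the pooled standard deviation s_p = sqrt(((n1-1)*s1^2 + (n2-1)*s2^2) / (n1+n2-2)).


s_p = sqrt(((n1-1)*s1^2 + (n2-1)*s2^2) / (n1+n2-2))
numerator = (9-1)*0.225^2 + (19-1)*1.547^2 = 0.405 + 43.077762 = 43.482762
denominator = 9 + 19 - 2 = 26
s_p^2 = 43.482762 / 26 = 1.6724139
s_p = sqrt(1.6724139) = 1.2932

1.2932


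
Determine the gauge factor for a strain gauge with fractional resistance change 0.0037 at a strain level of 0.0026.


GF = (dR/R) / epsilon
= 0.0037 / 0.0026
= 1.4231

1.4231


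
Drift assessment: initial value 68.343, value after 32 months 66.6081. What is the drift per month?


rate = (v2 - v1) / months
= (66.6081 - 68.343) / 32
= -1.7349 / 32
= -0.0542

-0.0542


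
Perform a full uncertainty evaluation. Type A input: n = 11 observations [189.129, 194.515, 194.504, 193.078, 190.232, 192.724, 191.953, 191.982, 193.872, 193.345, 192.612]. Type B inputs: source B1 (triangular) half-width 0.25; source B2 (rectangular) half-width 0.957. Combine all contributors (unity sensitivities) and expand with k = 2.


mean = (189.129 + 194.515 + 194.504 + 193.078 + 190.232 + 192.724 + 191.953 + 191.982 + 193.872 + 193.345 + 192.612) / 11 = 192.5405455
s = sqrt(sum((x - mean)^2)/(n-1)) = 1.6770918
u_A = s / sqrt(n) = 1.6770918 / sqrt(11) = 0.5056622
u_B1 = 0.25 / sqrt(6) = 0.10206207
u_B2 = 0.957 / sqrt(3) = 0.55252421
uc = sqrt(0.5056622^2 + 0.10206207^2 + 0.55252421^2) = 0.75590603
U = k * uc = 2 * 0.75590603
U = 1.5118

1.5118


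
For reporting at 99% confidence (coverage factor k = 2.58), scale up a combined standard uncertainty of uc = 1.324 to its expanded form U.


U = k * uc
U = 2.58 * 1.324
U = 3.4159

3.4159


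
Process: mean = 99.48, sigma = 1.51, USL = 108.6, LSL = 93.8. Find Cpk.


Cpu = (USL - mean) / (3*sigma) = (108.6 - 99.48) / (3*1.51) = 2.0132
Cpl = (mean - LSL) / (3*sigma) = (99.48 - 93.8) / (3*1.51) = 1.2539
Cpk = min(Cpu, Cpl) = 1.2539

1.2539


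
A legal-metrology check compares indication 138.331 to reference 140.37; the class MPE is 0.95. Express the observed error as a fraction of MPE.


e = indication - reference = 138.331 - 140.37 = -2.0390
|e| = 2.0390
ratio = |e| / MPE = 2.0390 / 0.95
ratio = 2.1463

2.1463


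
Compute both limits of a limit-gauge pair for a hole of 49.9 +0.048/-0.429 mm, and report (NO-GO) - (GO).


GO = nominal - lower_tol (smallest hole = maximum material condition)
GO = 49.9 - 0.429 = 49.471
NO-GO = nominal + upper_tol (largest hole = least material condition)
NO-GO = 49.9 + 0.048 = 49.948
spread = NO-GO - GO = 49.948 - 49.471 = 0.4770

0.4770


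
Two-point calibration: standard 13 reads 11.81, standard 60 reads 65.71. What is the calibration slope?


slope = (y2 - y1) / (x2 - x1)
= (65.71 - 11.81) / (60 - 13)
= 53.9000 / 47
= 1.1468

1.1468
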